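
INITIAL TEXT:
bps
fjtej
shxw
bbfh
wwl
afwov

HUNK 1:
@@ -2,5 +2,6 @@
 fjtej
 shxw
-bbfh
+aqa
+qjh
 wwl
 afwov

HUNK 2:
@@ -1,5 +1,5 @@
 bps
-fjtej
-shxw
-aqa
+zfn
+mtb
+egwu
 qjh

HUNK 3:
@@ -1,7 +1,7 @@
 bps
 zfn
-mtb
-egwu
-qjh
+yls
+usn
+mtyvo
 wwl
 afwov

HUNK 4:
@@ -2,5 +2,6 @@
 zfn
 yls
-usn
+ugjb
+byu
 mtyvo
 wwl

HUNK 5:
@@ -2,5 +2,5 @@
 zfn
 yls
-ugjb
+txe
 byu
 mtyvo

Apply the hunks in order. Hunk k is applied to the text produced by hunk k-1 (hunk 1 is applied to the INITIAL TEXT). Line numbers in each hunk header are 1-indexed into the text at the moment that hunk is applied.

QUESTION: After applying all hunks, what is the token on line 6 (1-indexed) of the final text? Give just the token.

Answer: mtyvo

Derivation:
Hunk 1: at line 2 remove [bbfh] add [aqa,qjh] -> 7 lines: bps fjtej shxw aqa qjh wwl afwov
Hunk 2: at line 1 remove [fjtej,shxw,aqa] add [zfn,mtb,egwu] -> 7 lines: bps zfn mtb egwu qjh wwl afwov
Hunk 3: at line 1 remove [mtb,egwu,qjh] add [yls,usn,mtyvo] -> 7 lines: bps zfn yls usn mtyvo wwl afwov
Hunk 4: at line 2 remove [usn] add [ugjb,byu] -> 8 lines: bps zfn yls ugjb byu mtyvo wwl afwov
Hunk 5: at line 2 remove [ugjb] add [txe] -> 8 lines: bps zfn yls txe byu mtyvo wwl afwov
Final line 6: mtyvo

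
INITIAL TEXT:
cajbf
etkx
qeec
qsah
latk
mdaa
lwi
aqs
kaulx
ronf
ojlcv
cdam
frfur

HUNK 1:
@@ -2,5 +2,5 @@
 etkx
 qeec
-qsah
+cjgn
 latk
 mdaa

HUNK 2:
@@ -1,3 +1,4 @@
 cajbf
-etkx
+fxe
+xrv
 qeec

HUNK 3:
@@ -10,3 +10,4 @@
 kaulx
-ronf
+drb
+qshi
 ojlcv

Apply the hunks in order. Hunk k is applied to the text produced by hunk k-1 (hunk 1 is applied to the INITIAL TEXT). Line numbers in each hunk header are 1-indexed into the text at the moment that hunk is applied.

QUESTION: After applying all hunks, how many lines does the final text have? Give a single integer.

Answer: 15

Derivation:
Hunk 1: at line 2 remove [qsah] add [cjgn] -> 13 lines: cajbf etkx qeec cjgn latk mdaa lwi aqs kaulx ronf ojlcv cdam frfur
Hunk 2: at line 1 remove [etkx] add [fxe,xrv] -> 14 lines: cajbf fxe xrv qeec cjgn latk mdaa lwi aqs kaulx ronf ojlcv cdam frfur
Hunk 3: at line 10 remove [ronf] add [drb,qshi] -> 15 lines: cajbf fxe xrv qeec cjgn latk mdaa lwi aqs kaulx drb qshi ojlcv cdam frfur
Final line count: 15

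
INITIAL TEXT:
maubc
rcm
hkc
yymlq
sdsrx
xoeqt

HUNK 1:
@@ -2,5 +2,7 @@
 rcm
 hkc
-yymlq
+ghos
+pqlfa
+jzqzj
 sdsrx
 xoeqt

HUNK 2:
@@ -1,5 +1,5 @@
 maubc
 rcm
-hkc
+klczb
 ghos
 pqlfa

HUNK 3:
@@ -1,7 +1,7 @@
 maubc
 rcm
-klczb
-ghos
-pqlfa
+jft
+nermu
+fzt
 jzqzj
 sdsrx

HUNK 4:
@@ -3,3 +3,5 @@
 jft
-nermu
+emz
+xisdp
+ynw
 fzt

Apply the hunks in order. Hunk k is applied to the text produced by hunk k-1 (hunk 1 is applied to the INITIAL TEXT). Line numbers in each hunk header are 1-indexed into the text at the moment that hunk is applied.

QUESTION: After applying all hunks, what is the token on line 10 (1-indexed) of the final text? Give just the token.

Hunk 1: at line 2 remove [yymlq] add [ghos,pqlfa,jzqzj] -> 8 lines: maubc rcm hkc ghos pqlfa jzqzj sdsrx xoeqt
Hunk 2: at line 1 remove [hkc] add [klczb] -> 8 lines: maubc rcm klczb ghos pqlfa jzqzj sdsrx xoeqt
Hunk 3: at line 1 remove [klczb,ghos,pqlfa] add [jft,nermu,fzt] -> 8 lines: maubc rcm jft nermu fzt jzqzj sdsrx xoeqt
Hunk 4: at line 3 remove [nermu] add [emz,xisdp,ynw] -> 10 lines: maubc rcm jft emz xisdp ynw fzt jzqzj sdsrx xoeqt
Final line 10: xoeqt

Answer: xoeqt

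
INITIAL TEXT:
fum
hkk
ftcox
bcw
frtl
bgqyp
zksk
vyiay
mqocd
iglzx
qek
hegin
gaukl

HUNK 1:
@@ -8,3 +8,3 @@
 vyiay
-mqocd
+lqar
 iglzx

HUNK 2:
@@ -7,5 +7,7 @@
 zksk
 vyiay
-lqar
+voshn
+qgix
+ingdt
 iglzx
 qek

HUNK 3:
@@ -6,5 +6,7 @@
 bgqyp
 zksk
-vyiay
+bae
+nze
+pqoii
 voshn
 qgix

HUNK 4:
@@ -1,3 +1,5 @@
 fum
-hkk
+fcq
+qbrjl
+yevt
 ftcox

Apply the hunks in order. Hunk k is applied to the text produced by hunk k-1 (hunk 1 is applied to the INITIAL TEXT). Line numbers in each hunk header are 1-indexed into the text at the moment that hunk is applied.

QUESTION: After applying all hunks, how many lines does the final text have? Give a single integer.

Hunk 1: at line 8 remove [mqocd] add [lqar] -> 13 lines: fum hkk ftcox bcw frtl bgqyp zksk vyiay lqar iglzx qek hegin gaukl
Hunk 2: at line 7 remove [lqar] add [voshn,qgix,ingdt] -> 15 lines: fum hkk ftcox bcw frtl bgqyp zksk vyiay voshn qgix ingdt iglzx qek hegin gaukl
Hunk 3: at line 6 remove [vyiay] add [bae,nze,pqoii] -> 17 lines: fum hkk ftcox bcw frtl bgqyp zksk bae nze pqoii voshn qgix ingdt iglzx qek hegin gaukl
Hunk 4: at line 1 remove [hkk] add [fcq,qbrjl,yevt] -> 19 lines: fum fcq qbrjl yevt ftcox bcw frtl bgqyp zksk bae nze pqoii voshn qgix ingdt iglzx qek hegin gaukl
Final line count: 19

Answer: 19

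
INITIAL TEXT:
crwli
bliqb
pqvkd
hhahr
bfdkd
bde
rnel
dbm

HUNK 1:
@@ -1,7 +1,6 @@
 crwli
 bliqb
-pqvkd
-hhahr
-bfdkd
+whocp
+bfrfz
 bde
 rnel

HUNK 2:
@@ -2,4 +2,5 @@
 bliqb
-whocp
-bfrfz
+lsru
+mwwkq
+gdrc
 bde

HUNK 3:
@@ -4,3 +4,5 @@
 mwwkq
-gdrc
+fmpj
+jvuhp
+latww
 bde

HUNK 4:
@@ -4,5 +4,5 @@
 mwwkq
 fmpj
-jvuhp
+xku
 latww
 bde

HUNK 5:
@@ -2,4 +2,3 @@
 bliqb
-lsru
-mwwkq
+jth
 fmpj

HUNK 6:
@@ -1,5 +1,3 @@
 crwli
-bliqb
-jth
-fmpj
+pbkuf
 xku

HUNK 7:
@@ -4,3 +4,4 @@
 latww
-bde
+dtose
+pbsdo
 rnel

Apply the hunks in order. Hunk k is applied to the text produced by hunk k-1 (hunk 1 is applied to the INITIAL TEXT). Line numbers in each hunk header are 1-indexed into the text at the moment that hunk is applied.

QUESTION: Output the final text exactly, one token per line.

Answer: crwli
pbkuf
xku
latww
dtose
pbsdo
rnel
dbm

Derivation:
Hunk 1: at line 1 remove [pqvkd,hhahr,bfdkd] add [whocp,bfrfz] -> 7 lines: crwli bliqb whocp bfrfz bde rnel dbm
Hunk 2: at line 2 remove [whocp,bfrfz] add [lsru,mwwkq,gdrc] -> 8 lines: crwli bliqb lsru mwwkq gdrc bde rnel dbm
Hunk 3: at line 4 remove [gdrc] add [fmpj,jvuhp,latww] -> 10 lines: crwli bliqb lsru mwwkq fmpj jvuhp latww bde rnel dbm
Hunk 4: at line 4 remove [jvuhp] add [xku] -> 10 lines: crwli bliqb lsru mwwkq fmpj xku latww bde rnel dbm
Hunk 5: at line 2 remove [lsru,mwwkq] add [jth] -> 9 lines: crwli bliqb jth fmpj xku latww bde rnel dbm
Hunk 6: at line 1 remove [bliqb,jth,fmpj] add [pbkuf] -> 7 lines: crwli pbkuf xku latww bde rnel dbm
Hunk 7: at line 4 remove [bde] add [dtose,pbsdo] -> 8 lines: crwli pbkuf xku latww dtose pbsdo rnel dbm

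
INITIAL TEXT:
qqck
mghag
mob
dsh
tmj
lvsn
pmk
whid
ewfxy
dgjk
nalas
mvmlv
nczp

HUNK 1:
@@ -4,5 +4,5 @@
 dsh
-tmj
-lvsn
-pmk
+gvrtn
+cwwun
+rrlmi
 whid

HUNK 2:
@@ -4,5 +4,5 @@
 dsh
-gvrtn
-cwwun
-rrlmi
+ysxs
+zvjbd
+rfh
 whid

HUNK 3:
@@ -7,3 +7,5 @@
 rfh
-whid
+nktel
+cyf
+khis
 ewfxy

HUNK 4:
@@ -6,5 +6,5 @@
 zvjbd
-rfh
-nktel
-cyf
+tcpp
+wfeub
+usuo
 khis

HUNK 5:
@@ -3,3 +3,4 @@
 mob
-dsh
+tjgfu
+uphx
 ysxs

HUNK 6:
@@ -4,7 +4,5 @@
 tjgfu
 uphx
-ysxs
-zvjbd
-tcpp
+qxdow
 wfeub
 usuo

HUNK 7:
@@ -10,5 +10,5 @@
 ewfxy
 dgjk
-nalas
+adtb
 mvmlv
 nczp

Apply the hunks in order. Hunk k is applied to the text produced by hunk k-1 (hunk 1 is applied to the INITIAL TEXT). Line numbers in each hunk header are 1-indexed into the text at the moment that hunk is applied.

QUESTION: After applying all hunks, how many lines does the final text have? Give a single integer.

Hunk 1: at line 4 remove [tmj,lvsn,pmk] add [gvrtn,cwwun,rrlmi] -> 13 lines: qqck mghag mob dsh gvrtn cwwun rrlmi whid ewfxy dgjk nalas mvmlv nczp
Hunk 2: at line 4 remove [gvrtn,cwwun,rrlmi] add [ysxs,zvjbd,rfh] -> 13 lines: qqck mghag mob dsh ysxs zvjbd rfh whid ewfxy dgjk nalas mvmlv nczp
Hunk 3: at line 7 remove [whid] add [nktel,cyf,khis] -> 15 lines: qqck mghag mob dsh ysxs zvjbd rfh nktel cyf khis ewfxy dgjk nalas mvmlv nczp
Hunk 4: at line 6 remove [rfh,nktel,cyf] add [tcpp,wfeub,usuo] -> 15 lines: qqck mghag mob dsh ysxs zvjbd tcpp wfeub usuo khis ewfxy dgjk nalas mvmlv nczp
Hunk 5: at line 3 remove [dsh] add [tjgfu,uphx] -> 16 lines: qqck mghag mob tjgfu uphx ysxs zvjbd tcpp wfeub usuo khis ewfxy dgjk nalas mvmlv nczp
Hunk 6: at line 4 remove [ysxs,zvjbd,tcpp] add [qxdow] -> 14 lines: qqck mghag mob tjgfu uphx qxdow wfeub usuo khis ewfxy dgjk nalas mvmlv nczp
Hunk 7: at line 10 remove [nalas] add [adtb] -> 14 lines: qqck mghag mob tjgfu uphx qxdow wfeub usuo khis ewfxy dgjk adtb mvmlv nczp
Final line count: 14

Answer: 14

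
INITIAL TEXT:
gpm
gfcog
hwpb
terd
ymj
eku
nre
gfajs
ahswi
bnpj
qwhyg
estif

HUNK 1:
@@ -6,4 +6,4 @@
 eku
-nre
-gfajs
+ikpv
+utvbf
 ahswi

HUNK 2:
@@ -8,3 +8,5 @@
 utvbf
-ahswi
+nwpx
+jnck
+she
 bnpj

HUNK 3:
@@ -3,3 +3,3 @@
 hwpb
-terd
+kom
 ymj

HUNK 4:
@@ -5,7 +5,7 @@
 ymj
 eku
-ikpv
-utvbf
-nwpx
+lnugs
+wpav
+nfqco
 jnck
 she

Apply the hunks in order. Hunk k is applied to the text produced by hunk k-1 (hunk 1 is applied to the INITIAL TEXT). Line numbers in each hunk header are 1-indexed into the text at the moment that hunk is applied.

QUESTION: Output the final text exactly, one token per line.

Hunk 1: at line 6 remove [nre,gfajs] add [ikpv,utvbf] -> 12 lines: gpm gfcog hwpb terd ymj eku ikpv utvbf ahswi bnpj qwhyg estif
Hunk 2: at line 8 remove [ahswi] add [nwpx,jnck,she] -> 14 lines: gpm gfcog hwpb terd ymj eku ikpv utvbf nwpx jnck she bnpj qwhyg estif
Hunk 3: at line 3 remove [terd] add [kom] -> 14 lines: gpm gfcog hwpb kom ymj eku ikpv utvbf nwpx jnck she bnpj qwhyg estif
Hunk 4: at line 5 remove [ikpv,utvbf,nwpx] add [lnugs,wpav,nfqco] -> 14 lines: gpm gfcog hwpb kom ymj eku lnugs wpav nfqco jnck she bnpj qwhyg estif

Answer: gpm
gfcog
hwpb
kom
ymj
eku
lnugs
wpav
nfqco
jnck
she
bnpj
qwhyg
estif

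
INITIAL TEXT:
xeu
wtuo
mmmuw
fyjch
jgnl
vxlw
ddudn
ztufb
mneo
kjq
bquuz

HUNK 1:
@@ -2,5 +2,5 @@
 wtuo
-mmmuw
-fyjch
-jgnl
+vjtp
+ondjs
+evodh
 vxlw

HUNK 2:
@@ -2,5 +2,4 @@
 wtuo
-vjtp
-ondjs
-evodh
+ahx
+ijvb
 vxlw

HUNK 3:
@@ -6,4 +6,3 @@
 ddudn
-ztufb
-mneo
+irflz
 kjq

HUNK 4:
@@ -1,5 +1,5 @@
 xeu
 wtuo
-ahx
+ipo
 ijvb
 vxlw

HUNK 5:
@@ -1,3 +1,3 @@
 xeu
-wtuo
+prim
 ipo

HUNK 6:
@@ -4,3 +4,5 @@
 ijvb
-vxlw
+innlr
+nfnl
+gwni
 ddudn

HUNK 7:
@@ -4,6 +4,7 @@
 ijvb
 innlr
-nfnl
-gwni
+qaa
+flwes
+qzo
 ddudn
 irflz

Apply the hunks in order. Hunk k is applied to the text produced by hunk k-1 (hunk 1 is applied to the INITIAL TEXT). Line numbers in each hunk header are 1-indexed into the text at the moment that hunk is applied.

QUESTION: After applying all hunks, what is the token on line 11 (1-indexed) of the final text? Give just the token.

Hunk 1: at line 2 remove [mmmuw,fyjch,jgnl] add [vjtp,ondjs,evodh] -> 11 lines: xeu wtuo vjtp ondjs evodh vxlw ddudn ztufb mneo kjq bquuz
Hunk 2: at line 2 remove [vjtp,ondjs,evodh] add [ahx,ijvb] -> 10 lines: xeu wtuo ahx ijvb vxlw ddudn ztufb mneo kjq bquuz
Hunk 3: at line 6 remove [ztufb,mneo] add [irflz] -> 9 lines: xeu wtuo ahx ijvb vxlw ddudn irflz kjq bquuz
Hunk 4: at line 1 remove [ahx] add [ipo] -> 9 lines: xeu wtuo ipo ijvb vxlw ddudn irflz kjq bquuz
Hunk 5: at line 1 remove [wtuo] add [prim] -> 9 lines: xeu prim ipo ijvb vxlw ddudn irflz kjq bquuz
Hunk 6: at line 4 remove [vxlw] add [innlr,nfnl,gwni] -> 11 lines: xeu prim ipo ijvb innlr nfnl gwni ddudn irflz kjq bquuz
Hunk 7: at line 4 remove [nfnl,gwni] add [qaa,flwes,qzo] -> 12 lines: xeu prim ipo ijvb innlr qaa flwes qzo ddudn irflz kjq bquuz
Final line 11: kjq

Answer: kjq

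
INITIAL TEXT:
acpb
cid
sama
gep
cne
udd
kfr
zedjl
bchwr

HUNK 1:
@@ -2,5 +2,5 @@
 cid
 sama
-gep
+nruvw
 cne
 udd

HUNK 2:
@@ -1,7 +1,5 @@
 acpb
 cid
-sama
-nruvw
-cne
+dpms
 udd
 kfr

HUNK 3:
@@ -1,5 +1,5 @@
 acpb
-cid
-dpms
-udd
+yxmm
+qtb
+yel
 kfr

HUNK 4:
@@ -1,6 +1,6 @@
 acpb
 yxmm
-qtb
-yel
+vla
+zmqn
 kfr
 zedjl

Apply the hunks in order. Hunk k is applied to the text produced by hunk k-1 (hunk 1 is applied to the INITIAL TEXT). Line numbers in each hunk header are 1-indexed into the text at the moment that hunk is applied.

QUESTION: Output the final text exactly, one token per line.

Hunk 1: at line 2 remove [gep] add [nruvw] -> 9 lines: acpb cid sama nruvw cne udd kfr zedjl bchwr
Hunk 2: at line 1 remove [sama,nruvw,cne] add [dpms] -> 7 lines: acpb cid dpms udd kfr zedjl bchwr
Hunk 3: at line 1 remove [cid,dpms,udd] add [yxmm,qtb,yel] -> 7 lines: acpb yxmm qtb yel kfr zedjl bchwr
Hunk 4: at line 1 remove [qtb,yel] add [vla,zmqn] -> 7 lines: acpb yxmm vla zmqn kfr zedjl bchwr

Answer: acpb
yxmm
vla
zmqn
kfr
zedjl
bchwr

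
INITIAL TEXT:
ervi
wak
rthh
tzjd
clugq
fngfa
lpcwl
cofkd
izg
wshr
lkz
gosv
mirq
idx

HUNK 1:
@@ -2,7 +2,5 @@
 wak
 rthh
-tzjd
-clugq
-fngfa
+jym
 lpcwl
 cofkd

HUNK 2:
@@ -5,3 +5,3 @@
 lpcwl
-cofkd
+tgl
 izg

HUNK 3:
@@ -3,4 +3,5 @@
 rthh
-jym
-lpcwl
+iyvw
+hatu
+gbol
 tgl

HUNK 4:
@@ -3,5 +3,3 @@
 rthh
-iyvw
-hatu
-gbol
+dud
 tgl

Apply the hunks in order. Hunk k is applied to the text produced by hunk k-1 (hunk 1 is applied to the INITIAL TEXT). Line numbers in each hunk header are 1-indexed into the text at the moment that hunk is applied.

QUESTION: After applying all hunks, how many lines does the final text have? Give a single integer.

Hunk 1: at line 2 remove [tzjd,clugq,fngfa] add [jym] -> 12 lines: ervi wak rthh jym lpcwl cofkd izg wshr lkz gosv mirq idx
Hunk 2: at line 5 remove [cofkd] add [tgl] -> 12 lines: ervi wak rthh jym lpcwl tgl izg wshr lkz gosv mirq idx
Hunk 3: at line 3 remove [jym,lpcwl] add [iyvw,hatu,gbol] -> 13 lines: ervi wak rthh iyvw hatu gbol tgl izg wshr lkz gosv mirq idx
Hunk 4: at line 3 remove [iyvw,hatu,gbol] add [dud] -> 11 lines: ervi wak rthh dud tgl izg wshr lkz gosv mirq idx
Final line count: 11

Answer: 11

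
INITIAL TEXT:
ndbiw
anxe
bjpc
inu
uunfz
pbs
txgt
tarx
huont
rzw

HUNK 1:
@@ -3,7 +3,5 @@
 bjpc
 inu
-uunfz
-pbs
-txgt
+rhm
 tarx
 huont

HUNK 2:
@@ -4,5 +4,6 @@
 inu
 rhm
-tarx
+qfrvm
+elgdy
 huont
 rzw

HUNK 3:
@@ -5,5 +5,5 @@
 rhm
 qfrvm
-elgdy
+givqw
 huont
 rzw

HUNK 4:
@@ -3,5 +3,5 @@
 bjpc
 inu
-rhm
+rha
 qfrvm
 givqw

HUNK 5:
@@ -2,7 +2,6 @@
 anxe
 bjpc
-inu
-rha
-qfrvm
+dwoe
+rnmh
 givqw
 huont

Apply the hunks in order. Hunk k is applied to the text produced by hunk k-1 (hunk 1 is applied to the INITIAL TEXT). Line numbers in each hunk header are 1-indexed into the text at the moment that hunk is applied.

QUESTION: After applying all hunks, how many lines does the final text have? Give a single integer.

Answer: 8

Derivation:
Hunk 1: at line 3 remove [uunfz,pbs,txgt] add [rhm] -> 8 lines: ndbiw anxe bjpc inu rhm tarx huont rzw
Hunk 2: at line 4 remove [tarx] add [qfrvm,elgdy] -> 9 lines: ndbiw anxe bjpc inu rhm qfrvm elgdy huont rzw
Hunk 3: at line 5 remove [elgdy] add [givqw] -> 9 lines: ndbiw anxe bjpc inu rhm qfrvm givqw huont rzw
Hunk 4: at line 3 remove [rhm] add [rha] -> 9 lines: ndbiw anxe bjpc inu rha qfrvm givqw huont rzw
Hunk 5: at line 2 remove [inu,rha,qfrvm] add [dwoe,rnmh] -> 8 lines: ndbiw anxe bjpc dwoe rnmh givqw huont rzw
Final line count: 8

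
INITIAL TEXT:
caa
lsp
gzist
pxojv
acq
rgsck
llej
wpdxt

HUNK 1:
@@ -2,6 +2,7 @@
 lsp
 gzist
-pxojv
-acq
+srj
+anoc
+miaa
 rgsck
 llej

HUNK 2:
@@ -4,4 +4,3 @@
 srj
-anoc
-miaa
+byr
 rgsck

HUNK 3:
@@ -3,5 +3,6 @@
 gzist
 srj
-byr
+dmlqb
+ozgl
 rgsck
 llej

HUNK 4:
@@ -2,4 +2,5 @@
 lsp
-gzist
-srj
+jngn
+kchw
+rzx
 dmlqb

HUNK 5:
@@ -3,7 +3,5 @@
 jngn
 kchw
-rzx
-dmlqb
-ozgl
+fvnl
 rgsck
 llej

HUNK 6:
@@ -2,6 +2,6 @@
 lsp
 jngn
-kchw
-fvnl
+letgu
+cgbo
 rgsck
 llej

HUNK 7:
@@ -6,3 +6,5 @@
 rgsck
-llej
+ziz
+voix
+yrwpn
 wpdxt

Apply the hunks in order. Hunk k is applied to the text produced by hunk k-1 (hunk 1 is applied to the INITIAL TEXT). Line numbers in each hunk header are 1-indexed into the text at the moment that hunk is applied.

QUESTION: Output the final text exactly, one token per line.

Answer: caa
lsp
jngn
letgu
cgbo
rgsck
ziz
voix
yrwpn
wpdxt

Derivation:
Hunk 1: at line 2 remove [pxojv,acq] add [srj,anoc,miaa] -> 9 lines: caa lsp gzist srj anoc miaa rgsck llej wpdxt
Hunk 2: at line 4 remove [anoc,miaa] add [byr] -> 8 lines: caa lsp gzist srj byr rgsck llej wpdxt
Hunk 3: at line 3 remove [byr] add [dmlqb,ozgl] -> 9 lines: caa lsp gzist srj dmlqb ozgl rgsck llej wpdxt
Hunk 4: at line 2 remove [gzist,srj] add [jngn,kchw,rzx] -> 10 lines: caa lsp jngn kchw rzx dmlqb ozgl rgsck llej wpdxt
Hunk 5: at line 3 remove [rzx,dmlqb,ozgl] add [fvnl] -> 8 lines: caa lsp jngn kchw fvnl rgsck llej wpdxt
Hunk 6: at line 2 remove [kchw,fvnl] add [letgu,cgbo] -> 8 lines: caa lsp jngn letgu cgbo rgsck llej wpdxt
Hunk 7: at line 6 remove [llej] add [ziz,voix,yrwpn] -> 10 lines: caa lsp jngn letgu cgbo rgsck ziz voix yrwpn wpdxt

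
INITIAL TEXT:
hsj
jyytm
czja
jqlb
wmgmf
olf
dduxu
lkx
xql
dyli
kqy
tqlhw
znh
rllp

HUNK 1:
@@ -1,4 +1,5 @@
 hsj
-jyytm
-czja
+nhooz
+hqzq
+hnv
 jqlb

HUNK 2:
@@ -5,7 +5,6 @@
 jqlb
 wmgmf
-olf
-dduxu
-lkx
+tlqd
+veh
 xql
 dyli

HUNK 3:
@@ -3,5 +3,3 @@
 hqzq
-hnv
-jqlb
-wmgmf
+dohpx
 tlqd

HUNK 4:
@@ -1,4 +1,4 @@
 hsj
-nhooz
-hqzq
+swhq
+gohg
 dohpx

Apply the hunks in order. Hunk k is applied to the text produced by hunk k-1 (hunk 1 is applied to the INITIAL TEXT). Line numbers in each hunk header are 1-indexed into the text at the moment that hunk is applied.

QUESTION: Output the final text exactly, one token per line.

Hunk 1: at line 1 remove [jyytm,czja] add [nhooz,hqzq,hnv] -> 15 lines: hsj nhooz hqzq hnv jqlb wmgmf olf dduxu lkx xql dyli kqy tqlhw znh rllp
Hunk 2: at line 5 remove [olf,dduxu,lkx] add [tlqd,veh] -> 14 lines: hsj nhooz hqzq hnv jqlb wmgmf tlqd veh xql dyli kqy tqlhw znh rllp
Hunk 3: at line 3 remove [hnv,jqlb,wmgmf] add [dohpx] -> 12 lines: hsj nhooz hqzq dohpx tlqd veh xql dyli kqy tqlhw znh rllp
Hunk 4: at line 1 remove [nhooz,hqzq] add [swhq,gohg] -> 12 lines: hsj swhq gohg dohpx tlqd veh xql dyli kqy tqlhw znh rllp

Answer: hsj
swhq
gohg
dohpx
tlqd
veh
xql
dyli
kqy
tqlhw
znh
rllp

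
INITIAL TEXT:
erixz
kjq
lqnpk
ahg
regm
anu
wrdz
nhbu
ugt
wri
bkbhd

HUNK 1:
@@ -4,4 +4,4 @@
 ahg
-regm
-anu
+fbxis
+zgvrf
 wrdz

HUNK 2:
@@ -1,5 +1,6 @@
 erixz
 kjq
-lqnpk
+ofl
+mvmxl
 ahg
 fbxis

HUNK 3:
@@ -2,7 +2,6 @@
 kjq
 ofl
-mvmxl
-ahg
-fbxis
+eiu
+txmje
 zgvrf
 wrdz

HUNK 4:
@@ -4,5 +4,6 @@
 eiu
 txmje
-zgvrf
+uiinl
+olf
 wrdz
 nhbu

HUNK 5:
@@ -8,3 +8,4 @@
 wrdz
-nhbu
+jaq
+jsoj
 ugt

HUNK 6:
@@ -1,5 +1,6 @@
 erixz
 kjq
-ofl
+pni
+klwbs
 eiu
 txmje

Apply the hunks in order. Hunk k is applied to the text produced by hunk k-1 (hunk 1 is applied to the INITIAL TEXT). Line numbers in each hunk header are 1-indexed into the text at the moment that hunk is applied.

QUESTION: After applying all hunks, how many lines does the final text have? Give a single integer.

Answer: 14

Derivation:
Hunk 1: at line 4 remove [regm,anu] add [fbxis,zgvrf] -> 11 lines: erixz kjq lqnpk ahg fbxis zgvrf wrdz nhbu ugt wri bkbhd
Hunk 2: at line 1 remove [lqnpk] add [ofl,mvmxl] -> 12 lines: erixz kjq ofl mvmxl ahg fbxis zgvrf wrdz nhbu ugt wri bkbhd
Hunk 3: at line 2 remove [mvmxl,ahg,fbxis] add [eiu,txmje] -> 11 lines: erixz kjq ofl eiu txmje zgvrf wrdz nhbu ugt wri bkbhd
Hunk 4: at line 4 remove [zgvrf] add [uiinl,olf] -> 12 lines: erixz kjq ofl eiu txmje uiinl olf wrdz nhbu ugt wri bkbhd
Hunk 5: at line 8 remove [nhbu] add [jaq,jsoj] -> 13 lines: erixz kjq ofl eiu txmje uiinl olf wrdz jaq jsoj ugt wri bkbhd
Hunk 6: at line 1 remove [ofl] add [pni,klwbs] -> 14 lines: erixz kjq pni klwbs eiu txmje uiinl olf wrdz jaq jsoj ugt wri bkbhd
Final line count: 14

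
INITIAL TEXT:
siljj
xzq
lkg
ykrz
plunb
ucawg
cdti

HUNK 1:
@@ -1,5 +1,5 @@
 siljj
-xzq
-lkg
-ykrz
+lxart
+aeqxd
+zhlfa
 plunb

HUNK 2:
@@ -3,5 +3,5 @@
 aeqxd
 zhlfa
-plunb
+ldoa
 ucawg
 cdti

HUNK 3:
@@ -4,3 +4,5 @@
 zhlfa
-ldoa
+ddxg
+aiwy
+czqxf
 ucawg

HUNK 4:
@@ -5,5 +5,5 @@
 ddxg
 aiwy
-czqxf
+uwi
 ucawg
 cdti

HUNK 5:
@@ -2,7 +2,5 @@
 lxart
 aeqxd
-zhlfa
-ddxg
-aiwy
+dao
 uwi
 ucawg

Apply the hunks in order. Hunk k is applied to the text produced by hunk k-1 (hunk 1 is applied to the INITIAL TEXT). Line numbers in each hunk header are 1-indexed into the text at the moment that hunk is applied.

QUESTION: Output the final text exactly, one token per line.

Answer: siljj
lxart
aeqxd
dao
uwi
ucawg
cdti

Derivation:
Hunk 1: at line 1 remove [xzq,lkg,ykrz] add [lxart,aeqxd,zhlfa] -> 7 lines: siljj lxart aeqxd zhlfa plunb ucawg cdti
Hunk 2: at line 3 remove [plunb] add [ldoa] -> 7 lines: siljj lxart aeqxd zhlfa ldoa ucawg cdti
Hunk 3: at line 4 remove [ldoa] add [ddxg,aiwy,czqxf] -> 9 lines: siljj lxart aeqxd zhlfa ddxg aiwy czqxf ucawg cdti
Hunk 4: at line 5 remove [czqxf] add [uwi] -> 9 lines: siljj lxart aeqxd zhlfa ddxg aiwy uwi ucawg cdti
Hunk 5: at line 2 remove [zhlfa,ddxg,aiwy] add [dao] -> 7 lines: siljj lxart aeqxd dao uwi ucawg cdti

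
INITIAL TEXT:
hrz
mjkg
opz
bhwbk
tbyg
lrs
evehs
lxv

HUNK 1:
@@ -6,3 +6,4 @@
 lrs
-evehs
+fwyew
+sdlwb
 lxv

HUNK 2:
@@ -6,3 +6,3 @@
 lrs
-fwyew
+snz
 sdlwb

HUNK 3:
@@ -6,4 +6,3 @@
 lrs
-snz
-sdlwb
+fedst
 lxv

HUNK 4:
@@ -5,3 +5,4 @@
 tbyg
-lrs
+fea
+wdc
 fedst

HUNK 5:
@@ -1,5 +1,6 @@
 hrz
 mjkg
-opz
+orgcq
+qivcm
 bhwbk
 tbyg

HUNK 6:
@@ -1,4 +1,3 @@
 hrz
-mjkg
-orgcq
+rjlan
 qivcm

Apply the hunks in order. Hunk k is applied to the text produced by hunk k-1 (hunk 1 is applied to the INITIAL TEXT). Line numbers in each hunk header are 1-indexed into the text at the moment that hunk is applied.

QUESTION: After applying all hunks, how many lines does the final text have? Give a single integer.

Answer: 9

Derivation:
Hunk 1: at line 6 remove [evehs] add [fwyew,sdlwb] -> 9 lines: hrz mjkg opz bhwbk tbyg lrs fwyew sdlwb lxv
Hunk 2: at line 6 remove [fwyew] add [snz] -> 9 lines: hrz mjkg opz bhwbk tbyg lrs snz sdlwb lxv
Hunk 3: at line 6 remove [snz,sdlwb] add [fedst] -> 8 lines: hrz mjkg opz bhwbk tbyg lrs fedst lxv
Hunk 4: at line 5 remove [lrs] add [fea,wdc] -> 9 lines: hrz mjkg opz bhwbk tbyg fea wdc fedst lxv
Hunk 5: at line 1 remove [opz] add [orgcq,qivcm] -> 10 lines: hrz mjkg orgcq qivcm bhwbk tbyg fea wdc fedst lxv
Hunk 6: at line 1 remove [mjkg,orgcq] add [rjlan] -> 9 lines: hrz rjlan qivcm bhwbk tbyg fea wdc fedst lxv
Final line count: 9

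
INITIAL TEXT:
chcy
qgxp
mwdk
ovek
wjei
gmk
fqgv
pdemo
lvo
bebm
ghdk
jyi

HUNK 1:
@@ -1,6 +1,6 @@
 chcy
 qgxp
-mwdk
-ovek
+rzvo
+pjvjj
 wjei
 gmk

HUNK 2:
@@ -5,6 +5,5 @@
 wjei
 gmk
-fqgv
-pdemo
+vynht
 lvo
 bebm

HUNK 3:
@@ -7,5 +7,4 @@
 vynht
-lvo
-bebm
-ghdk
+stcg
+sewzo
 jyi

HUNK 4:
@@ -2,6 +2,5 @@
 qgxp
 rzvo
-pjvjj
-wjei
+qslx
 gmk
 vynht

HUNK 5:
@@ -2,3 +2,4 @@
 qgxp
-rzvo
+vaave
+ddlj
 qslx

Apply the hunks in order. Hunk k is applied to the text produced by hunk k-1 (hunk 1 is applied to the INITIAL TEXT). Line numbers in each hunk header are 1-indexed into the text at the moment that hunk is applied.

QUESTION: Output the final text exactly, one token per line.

Hunk 1: at line 1 remove [mwdk,ovek] add [rzvo,pjvjj] -> 12 lines: chcy qgxp rzvo pjvjj wjei gmk fqgv pdemo lvo bebm ghdk jyi
Hunk 2: at line 5 remove [fqgv,pdemo] add [vynht] -> 11 lines: chcy qgxp rzvo pjvjj wjei gmk vynht lvo bebm ghdk jyi
Hunk 3: at line 7 remove [lvo,bebm,ghdk] add [stcg,sewzo] -> 10 lines: chcy qgxp rzvo pjvjj wjei gmk vynht stcg sewzo jyi
Hunk 4: at line 2 remove [pjvjj,wjei] add [qslx] -> 9 lines: chcy qgxp rzvo qslx gmk vynht stcg sewzo jyi
Hunk 5: at line 2 remove [rzvo] add [vaave,ddlj] -> 10 lines: chcy qgxp vaave ddlj qslx gmk vynht stcg sewzo jyi

Answer: chcy
qgxp
vaave
ddlj
qslx
gmk
vynht
stcg
sewzo
jyi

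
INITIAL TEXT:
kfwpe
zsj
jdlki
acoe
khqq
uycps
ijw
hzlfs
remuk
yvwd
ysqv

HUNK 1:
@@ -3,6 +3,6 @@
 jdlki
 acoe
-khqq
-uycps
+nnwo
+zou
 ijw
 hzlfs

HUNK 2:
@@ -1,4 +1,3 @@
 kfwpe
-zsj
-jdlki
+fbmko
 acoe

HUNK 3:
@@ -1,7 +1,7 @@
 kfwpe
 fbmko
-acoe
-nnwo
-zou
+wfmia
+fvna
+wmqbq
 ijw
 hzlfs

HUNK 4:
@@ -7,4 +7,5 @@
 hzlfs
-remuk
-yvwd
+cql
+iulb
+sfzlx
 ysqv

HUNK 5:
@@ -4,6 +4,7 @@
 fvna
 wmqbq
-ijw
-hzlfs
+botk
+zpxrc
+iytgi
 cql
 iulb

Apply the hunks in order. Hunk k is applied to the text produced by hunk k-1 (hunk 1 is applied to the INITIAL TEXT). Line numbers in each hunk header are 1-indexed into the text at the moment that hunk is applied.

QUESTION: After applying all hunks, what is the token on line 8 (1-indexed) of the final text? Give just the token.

Answer: iytgi

Derivation:
Hunk 1: at line 3 remove [khqq,uycps] add [nnwo,zou] -> 11 lines: kfwpe zsj jdlki acoe nnwo zou ijw hzlfs remuk yvwd ysqv
Hunk 2: at line 1 remove [zsj,jdlki] add [fbmko] -> 10 lines: kfwpe fbmko acoe nnwo zou ijw hzlfs remuk yvwd ysqv
Hunk 3: at line 1 remove [acoe,nnwo,zou] add [wfmia,fvna,wmqbq] -> 10 lines: kfwpe fbmko wfmia fvna wmqbq ijw hzlfs remuk yvwd ysqv
Hunk 4: at line 7 remove [remuk,yvwd] add [cql,iulb,sfzlx] -> 11 lines: kfwpe fbmko wfmia fvna wmqbq ijw hzlfs cql iulb sfzlx ysqv
Hunk 5: at line 4 remove [ijw,hzlfs] add [botk,zpxrc,iytgi] -> 12 lines: kfwpe fbmko wfmia fvna wmqbq botk zpxrc iytgi cql iulb sfzlx ysqv
Final line 8: iytgi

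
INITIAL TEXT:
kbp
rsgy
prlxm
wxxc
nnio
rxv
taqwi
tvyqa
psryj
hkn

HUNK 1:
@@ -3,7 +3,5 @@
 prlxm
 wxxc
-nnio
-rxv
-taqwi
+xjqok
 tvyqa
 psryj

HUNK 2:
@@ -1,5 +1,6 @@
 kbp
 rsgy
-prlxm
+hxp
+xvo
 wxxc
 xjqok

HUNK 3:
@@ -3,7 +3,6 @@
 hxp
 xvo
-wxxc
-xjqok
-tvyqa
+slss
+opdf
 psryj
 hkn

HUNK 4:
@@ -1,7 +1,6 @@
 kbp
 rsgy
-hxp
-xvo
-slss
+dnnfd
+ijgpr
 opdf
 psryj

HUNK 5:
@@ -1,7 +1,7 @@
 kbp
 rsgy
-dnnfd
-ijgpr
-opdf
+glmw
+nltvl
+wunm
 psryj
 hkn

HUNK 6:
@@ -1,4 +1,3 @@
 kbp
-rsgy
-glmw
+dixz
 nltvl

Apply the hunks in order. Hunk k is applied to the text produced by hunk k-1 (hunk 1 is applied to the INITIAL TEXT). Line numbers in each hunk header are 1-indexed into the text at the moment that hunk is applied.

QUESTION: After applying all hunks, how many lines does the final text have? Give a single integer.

Hunk 1: at line 3 remove [nnio,rxv,taqwi] add [xjqok] -> 8 lines: kbp rsgy prlxm wxxc xjqok tvyqa psryj hkn
Hunk 2: at line 1 remove [prlxm] add [hxp,xvo] -> 9 lines: kbp rsgy hxp xvo wxxc xjqok tvyqa psryj hkn
Hunk 3: at line 3 remove [wxxc,xjqok,tvyqa] add [slss,opdf] -> 8 lines: kbp rsgy hxp xvo slss opdf psryj hkn
Hunk 4: at line 1 remove [hxp,xvo,slss] add [dnnfd,ijgpr] -> 7 lines: kbp rsgy dnnfd ijgpr opdf psryj hkn
Hunk 5: at line 1 remove [dnnfd,ijgpr,opdf] add [glmw,nltvl,wunm] -> 7 lines: kbp rsgy glmw nltvl wunm psryj hkn
Hunk 6: at line 1 remove [rsgy,glmw] add [dixz] -> 6 lines: kbp dixz nltvl wunm psryj hkn
Final line count: 6

Answer: 6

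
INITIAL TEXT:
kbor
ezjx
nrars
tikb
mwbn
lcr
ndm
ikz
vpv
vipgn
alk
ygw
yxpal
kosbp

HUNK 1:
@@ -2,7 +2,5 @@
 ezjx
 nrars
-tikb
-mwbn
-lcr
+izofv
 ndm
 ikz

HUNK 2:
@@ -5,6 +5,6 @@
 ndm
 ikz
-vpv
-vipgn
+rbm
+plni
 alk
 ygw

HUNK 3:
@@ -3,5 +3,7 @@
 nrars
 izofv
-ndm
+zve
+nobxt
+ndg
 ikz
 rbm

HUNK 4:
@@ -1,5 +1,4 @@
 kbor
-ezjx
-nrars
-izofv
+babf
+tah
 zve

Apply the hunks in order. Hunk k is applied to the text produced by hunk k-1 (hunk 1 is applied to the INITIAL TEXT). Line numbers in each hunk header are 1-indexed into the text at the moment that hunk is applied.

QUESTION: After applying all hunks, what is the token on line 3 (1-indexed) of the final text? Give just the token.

Hunk 1: at line 2 remove [tikb,mwbn,lcr] add [izofv] -> 12 lines: kbor ezjx nrars izofv ndm ikz vpv vipgn alk ygw yxpal kosbp
Hunk 2: at line 5 remove [vpv,vipgn] add [rbm,plni] -> 12 lines: kbor ezjx nrars izofv ndm ikz rbm plni alk ygw yxpal kosbp
Hunk 3: at line 3 remove [ndm] add [zve,nobxt,ndg] -> 14 lines: kbor ezjx nrars izofv zve nobxt ndg ikz rbm plni alk ygw yxpal kosbp
Hunk 4: at line 1 remove [ezjx,nrars,izofv] add [babf,tah] -> 13 lines: kbor babf tah zve nobxt ndg ikz rbm plni alk ygw yxpal kosbp
Final line 3: tah

Answer: tah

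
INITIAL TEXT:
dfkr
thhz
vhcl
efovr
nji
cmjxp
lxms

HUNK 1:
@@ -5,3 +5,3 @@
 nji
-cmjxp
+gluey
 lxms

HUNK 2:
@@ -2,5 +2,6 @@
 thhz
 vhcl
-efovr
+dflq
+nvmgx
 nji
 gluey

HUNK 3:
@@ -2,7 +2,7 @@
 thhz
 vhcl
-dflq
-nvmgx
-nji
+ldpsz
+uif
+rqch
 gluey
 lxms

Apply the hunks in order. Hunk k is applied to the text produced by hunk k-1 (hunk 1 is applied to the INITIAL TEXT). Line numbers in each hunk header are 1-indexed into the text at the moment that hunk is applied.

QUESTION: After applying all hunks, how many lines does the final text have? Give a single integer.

Hunk 1: at line 5 remove [cmjxp] add [gluey] -> 7 lines: dfkr thhz vhcl efovr nji gluey lxms
Hunk 2: at line 2 remove [efovr] add [dflq,nvmgx] -> 8 lines: dfkr thhz vhcl dflq nvmgx nji gluey lxms
Hunk 3: at line 2 remove [dflq,nvmgx,nji] add [ldpsz,uif,rqch] -> 8 lines: dfkr thhz vhcl ldpsz uif rqch gluey lxms
Final line count: 8

Answer: 8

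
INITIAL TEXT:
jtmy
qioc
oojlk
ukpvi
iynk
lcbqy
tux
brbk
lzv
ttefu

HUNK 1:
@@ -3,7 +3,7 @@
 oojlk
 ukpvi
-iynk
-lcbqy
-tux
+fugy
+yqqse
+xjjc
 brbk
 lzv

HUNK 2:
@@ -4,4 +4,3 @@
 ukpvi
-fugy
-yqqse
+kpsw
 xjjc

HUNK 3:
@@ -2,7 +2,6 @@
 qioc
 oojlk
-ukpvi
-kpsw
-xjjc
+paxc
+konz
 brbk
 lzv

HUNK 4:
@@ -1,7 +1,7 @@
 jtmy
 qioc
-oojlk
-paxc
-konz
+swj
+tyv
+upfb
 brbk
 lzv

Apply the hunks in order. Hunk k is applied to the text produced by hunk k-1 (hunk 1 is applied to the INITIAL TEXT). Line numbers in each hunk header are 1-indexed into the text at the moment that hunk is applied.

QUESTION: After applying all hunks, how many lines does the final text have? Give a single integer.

Answer: 8

Derivation:
Hunk 1: at line 3 remove [iynk,lcbqy,tux] add [fugy,yqqse,xjjc] -> 10 lines: jtmy qioc oojlk ukpvi fugy yqqse xjjc brbk lzv ttefu
Hunk 2: at line 4 remove [fugy,yqqse] add [kpsw] -> 9 lines: jtmy qioc oojlk ukpvi kpsw xjjc brbk lzv ttefu
Hunk 3: at line 2 remove [ukpvi,kpsw,xjjc] add [paxc,konz] -> 8 lines: jtmy qioc oojlk paxc konz brbk lzv ttefu
Hunk 4: at line 1 remove [oojlk,paxc,konz] add [swj,tyv,upfb] -> 8 lines: jtmy qioc swj tyv upfb brbk lzv ttefu
Final line count: 8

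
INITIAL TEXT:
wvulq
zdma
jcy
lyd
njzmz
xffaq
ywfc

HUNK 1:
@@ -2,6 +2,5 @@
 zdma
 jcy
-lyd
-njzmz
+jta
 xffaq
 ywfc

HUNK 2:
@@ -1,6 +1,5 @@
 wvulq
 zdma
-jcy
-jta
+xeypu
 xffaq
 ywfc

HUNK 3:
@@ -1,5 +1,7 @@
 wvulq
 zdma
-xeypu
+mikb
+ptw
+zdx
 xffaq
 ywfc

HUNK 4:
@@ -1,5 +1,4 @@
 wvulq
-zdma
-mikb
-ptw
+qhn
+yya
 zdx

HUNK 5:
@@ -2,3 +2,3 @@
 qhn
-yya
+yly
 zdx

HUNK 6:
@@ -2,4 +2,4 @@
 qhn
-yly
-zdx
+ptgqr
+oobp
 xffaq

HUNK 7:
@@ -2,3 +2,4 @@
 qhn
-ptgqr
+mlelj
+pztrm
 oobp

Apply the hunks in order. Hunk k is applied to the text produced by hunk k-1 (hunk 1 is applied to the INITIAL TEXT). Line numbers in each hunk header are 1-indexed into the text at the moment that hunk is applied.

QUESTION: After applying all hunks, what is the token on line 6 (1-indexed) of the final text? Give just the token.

Answer: xffaq

Derivation:
Hunk 1: at line 2 remove [lyd,njzmz] add [jta] -> 6 lines: wvulq zdma jcy jta xffaq ywfc
Hunk 2: at line 1 remove [jcy,jta] add [xeypu] -> 5 lines: wvulq zdma xeypu xffaq ywfc
Hunk 3: at line 1 remove [xeypu] add [mikb,ptw,zdx] -> 7 lines: wvulq zdma mikb ptw zdx xffaq ywfc
Hunk 4: at line 1 remove [zdma,mikb,ptw] add [qhn,yya] -> 6 lines: wvulq qhn yya zdx xffaq ywfc
Hunk 5: at line 2 remove [yya] add [yly] -> 6 lines: wvulq qhn yly zdx xffaq ywfc
Hunk 6: at line 2 remove [yly,zdx] add [ptgqr,oobp] -> 6 lines: wvulq qhn ptgqr oobp xffaq ywfc
Hunk 7: at line 2 remove [ptgqr] add [mlelj,pztrm] -> 7 lines: wvulq qhn mlelj pztrm oobp xffaq ywfc
Final line 6: xffaq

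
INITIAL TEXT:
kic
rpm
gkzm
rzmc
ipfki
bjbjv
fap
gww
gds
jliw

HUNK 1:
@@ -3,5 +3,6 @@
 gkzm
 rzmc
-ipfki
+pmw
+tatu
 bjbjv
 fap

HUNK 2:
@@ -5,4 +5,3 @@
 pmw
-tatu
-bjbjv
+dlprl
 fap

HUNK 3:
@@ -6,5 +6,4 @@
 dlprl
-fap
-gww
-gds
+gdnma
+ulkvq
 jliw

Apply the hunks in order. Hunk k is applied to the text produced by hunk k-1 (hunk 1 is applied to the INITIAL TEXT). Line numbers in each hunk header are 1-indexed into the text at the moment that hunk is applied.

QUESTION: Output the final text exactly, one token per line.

Answer: kic
rpm
gkzm
rzmc
pmw
dlprl
gdnma
ulkvq
jliw

Derivation:
Hunk 1: at line 3 remove [ipfki] add [pmw,tatu] -> 11 lines: kic rpm gkzm rzmc pmw tatu bjbjv fap gww gds jliw
Hunk 2: at line 5 remove [tatu,bjbjv] add [dlprl] -> 10 lines: kic rpm gkzm rzmc pmw dlprl fap gww gds jliw
Hunk 3: at line 6 remove [fap,gww,gds] add [gdnma,ulkvq] -> 9 lines: kic rpm gkzm rzmc pmw dlprl gdnma ulkvq jliw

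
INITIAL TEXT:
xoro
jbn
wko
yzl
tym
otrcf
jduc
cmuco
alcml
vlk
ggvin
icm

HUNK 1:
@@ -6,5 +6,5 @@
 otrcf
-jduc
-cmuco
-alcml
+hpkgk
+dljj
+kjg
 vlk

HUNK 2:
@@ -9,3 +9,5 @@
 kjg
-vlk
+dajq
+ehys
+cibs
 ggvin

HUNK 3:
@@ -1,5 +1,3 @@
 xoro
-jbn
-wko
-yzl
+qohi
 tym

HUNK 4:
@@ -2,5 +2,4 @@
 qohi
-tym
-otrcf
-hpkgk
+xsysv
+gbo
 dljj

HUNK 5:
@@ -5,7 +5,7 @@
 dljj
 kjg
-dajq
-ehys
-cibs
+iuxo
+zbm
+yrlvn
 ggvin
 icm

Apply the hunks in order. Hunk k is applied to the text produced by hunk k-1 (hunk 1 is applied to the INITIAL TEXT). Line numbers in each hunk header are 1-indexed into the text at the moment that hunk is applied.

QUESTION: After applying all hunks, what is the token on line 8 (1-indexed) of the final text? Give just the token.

Hunk 1: at line 6 remove [jduc,cmuco,alcml] add [hpkgk,dljj,kjg] -> 12 lines: xoro jbn wko yzl tym otrcf hpkgk dljj kjg vlk ggvin icm
Hunk 2: at line 9 remove [vlk] add [dajq,ehys,cibs] -> 14 lines: xoro jbn wko yzl tym otrcf hpkgk dljj kjg dajq ehys cibs ggvin icm
Hunk 3: at line 1 remove [jbn,wko,yzl] add [qohi] -> 12 lines: xoro qohi tym otrcf hpkgk dljj kjg dajq ehys cibs ggvin icm
Hunk 4: at line 2 remove [tym,otrcf,hpkgk] add [xsysv,gbo] -> 11 lines: xoro qohi xsysv gbo dljj kjg dajq ehys cibs ggvin icm
Hunk 5: at line 5 remove [dajq,ehys,cibs] add [iuxo,zbm,yrlvn] -> 11 lines: xoro qohi xsysv gbo dljj kjg iuxo zbm yrlvn ggvin icm
Final line 8: zbm

Answer: zbm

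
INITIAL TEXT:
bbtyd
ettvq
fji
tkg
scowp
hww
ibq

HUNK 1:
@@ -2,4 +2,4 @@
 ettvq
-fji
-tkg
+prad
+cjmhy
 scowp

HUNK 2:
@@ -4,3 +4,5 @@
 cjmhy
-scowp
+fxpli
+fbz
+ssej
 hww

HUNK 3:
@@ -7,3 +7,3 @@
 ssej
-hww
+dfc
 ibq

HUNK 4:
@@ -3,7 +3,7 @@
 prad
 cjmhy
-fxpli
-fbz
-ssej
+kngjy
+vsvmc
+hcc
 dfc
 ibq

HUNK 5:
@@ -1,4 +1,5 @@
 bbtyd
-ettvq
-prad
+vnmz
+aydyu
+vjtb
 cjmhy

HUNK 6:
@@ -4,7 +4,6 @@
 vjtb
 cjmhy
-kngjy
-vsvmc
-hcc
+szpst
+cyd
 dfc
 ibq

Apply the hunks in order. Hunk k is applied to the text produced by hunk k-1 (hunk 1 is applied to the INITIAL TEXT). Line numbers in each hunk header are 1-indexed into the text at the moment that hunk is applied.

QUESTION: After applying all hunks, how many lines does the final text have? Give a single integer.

Answer: 9

Derivation:
Hunk 1: at line 2 remove [fji,tkg] add [prad,cjmhy] -> 7 lines: bbtyd ettvq prad cjmhy scowp hww ibq
Hunk 2: at line 4 remove [scowp] add [fxpli,fbz,ssej] -> 9 lines: bbtyd ettvq prad cjmhy fxpli fbz ssej hww ibq
Hunk 3: at line 7 remove [hww] add [dfc] -> 9 lines: bbtyd ettvq prad cjmhy fxpli fbz ssej dfc ibq
Hunk 4: at line 3 remove [fxpli,fbz,ssej] add [kngjy,vsvmc,hcc] -> 9 lines: bbtyd ettvq prad cjmhy kngjy vsvmc hcc dfc ibq
Hunk 5: at line 1 remove [ettvq,prad] add [vnmz,aydyu,vjtb] -> 10 lines: bbtyd vnmz aydyu vjtb cjmhy kngjy vsvmc hcc dfc ibq
Hunk 6: at line 4 remove [kngjy,vsvmc,hcc] add [szpst,cyd] -> 9 lines: bbtyd vnmz aydyu vjtb cjmhy szpst cyd dfc ibq
Final line count: 9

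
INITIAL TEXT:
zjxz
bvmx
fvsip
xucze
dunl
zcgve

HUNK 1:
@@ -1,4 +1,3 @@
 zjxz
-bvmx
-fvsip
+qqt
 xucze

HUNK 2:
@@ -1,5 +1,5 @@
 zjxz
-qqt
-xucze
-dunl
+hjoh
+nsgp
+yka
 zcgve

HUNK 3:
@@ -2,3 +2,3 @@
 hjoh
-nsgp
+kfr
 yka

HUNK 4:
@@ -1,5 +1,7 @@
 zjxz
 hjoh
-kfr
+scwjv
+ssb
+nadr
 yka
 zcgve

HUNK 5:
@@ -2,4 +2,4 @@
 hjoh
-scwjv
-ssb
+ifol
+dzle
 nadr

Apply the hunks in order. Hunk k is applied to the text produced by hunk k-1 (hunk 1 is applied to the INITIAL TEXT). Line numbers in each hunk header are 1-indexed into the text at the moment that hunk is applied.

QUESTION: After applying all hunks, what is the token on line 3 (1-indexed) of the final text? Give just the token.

Answer: ifol

Derivation:
Hunk 1: at line 1 remove [bvmx,fvsip] add [qqt] -> 5 lines: zjxz qqt xucze dunl zcgve
Hunk 2: at line 1 remove [qqt,xucze,dunl] add [hjoh,nsgp,yka] -> 5 lines: zjxz hjoh nsgp yka zcgve
Hunk 3: at line 2 remove [nsgp] add [kfr] -> 5 lines: zjxz hjoh kfr yka zcgve
Hunk 4: at line 1 remove [kfr] add [scwjv,ssb,nadr] -> 7 lines: zjxz hjoh scwjv ssb nadr yka zcgve
Hunk 5: at line 2 remove [scwjv,ssb] add [ifol,dzle] -> 7 lines: zjxz hjoh ifol dzle nadr yka zcgve
Final line 3: ifol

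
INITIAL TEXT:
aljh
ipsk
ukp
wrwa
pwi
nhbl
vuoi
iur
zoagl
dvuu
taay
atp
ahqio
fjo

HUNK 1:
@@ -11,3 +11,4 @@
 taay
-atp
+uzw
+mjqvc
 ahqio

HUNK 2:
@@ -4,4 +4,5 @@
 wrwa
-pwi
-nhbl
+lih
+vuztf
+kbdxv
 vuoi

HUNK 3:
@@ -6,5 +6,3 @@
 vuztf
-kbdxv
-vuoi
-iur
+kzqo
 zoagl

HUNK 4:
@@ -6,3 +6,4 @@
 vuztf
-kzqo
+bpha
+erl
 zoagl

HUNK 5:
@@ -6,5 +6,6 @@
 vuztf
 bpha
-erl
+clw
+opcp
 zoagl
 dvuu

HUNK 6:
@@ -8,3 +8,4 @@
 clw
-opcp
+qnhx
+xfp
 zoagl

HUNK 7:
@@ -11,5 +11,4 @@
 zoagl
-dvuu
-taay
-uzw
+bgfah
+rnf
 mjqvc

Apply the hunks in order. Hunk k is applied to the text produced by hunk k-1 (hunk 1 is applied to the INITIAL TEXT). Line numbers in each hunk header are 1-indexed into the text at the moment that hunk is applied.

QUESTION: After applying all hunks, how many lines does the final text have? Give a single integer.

Answer: 16

Derivation:
Hunk 1: at line 11 remove [atp] add [uzw,mjqvc] -> 15 lines: aljh ipsk ukp wrwa pwi nhbl vuoi iur zoagl dvuu taay uzw mjqvc ahqio fjo
Hunk 2: at line 4 remove [pwi,nhbl] add [lih,vuztf,kbdxv] -> 16 lines: aljh ipsk ukp wrwa lih vuztf kbdxv vuoi iur zoagl dvuu taay uzw mjqvc ahqio fjo
Hunk 3: at line 6 remove [kbdxv,vuoi,iur] add [kzqo] -> 14 lines: aljh ipsk ukp wrwa lih vuztf kzqo zoagl dvuu taay uzw mjqvc ahqio fjo
Hunk 4: at line 6 remove [kzqo] add [bpha,erl] -> 15 lines: aljh ipsk ukp wrwa lih vuztf bpha erl zoagl dvuu taay uzw mjqvc ahqio fjo
Hunk 5: at line 6 remove [erl] add [clw,opcp] -> 16 lines: aljh ipsk ukp wrwa lih vuztf bpha clw opcp zoagl dvuu taay uzw mjqvc ahqio fjo
Hunk 6: at line 8 remove [opcp] add [qnhx,xfp] -> 17 lines: aljh ipsk ukp wrwa lih vuztf bpha clw qnhx xfp zoagl dvuu taay uzw mjqvc ahqio fjo
Hunk 7: at line 11 remove [dvuu,taay,uzw] add [bgfah,rnf] -> 16 lines: aljh ipsk ukp wrwa lih vuztf bpha clw qnhx xfp zoagl bgfah rnf mjqvc ahqio fjo
Final line count: 16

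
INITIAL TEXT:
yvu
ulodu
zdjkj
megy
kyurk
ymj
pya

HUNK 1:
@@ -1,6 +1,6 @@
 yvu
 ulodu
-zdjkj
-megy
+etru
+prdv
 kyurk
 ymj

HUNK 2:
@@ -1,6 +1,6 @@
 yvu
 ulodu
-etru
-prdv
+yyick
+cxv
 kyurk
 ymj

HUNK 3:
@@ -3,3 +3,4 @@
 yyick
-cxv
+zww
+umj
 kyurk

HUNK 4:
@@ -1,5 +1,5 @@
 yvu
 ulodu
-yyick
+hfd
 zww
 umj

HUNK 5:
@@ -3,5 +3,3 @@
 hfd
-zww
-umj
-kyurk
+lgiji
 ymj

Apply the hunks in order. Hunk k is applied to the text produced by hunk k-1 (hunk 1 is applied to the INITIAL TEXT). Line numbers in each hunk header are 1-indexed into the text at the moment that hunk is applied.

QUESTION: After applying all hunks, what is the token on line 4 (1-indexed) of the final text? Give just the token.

Answer: lgiji

Derivation:
Hunk 1: at line 1 remove [zdjkj,megy] add [etru,prdv] -> 7 lines: yvu ulodu etru prdv kyurk ymj pya
Hunk 2: at line 1 remove [etru,prdv] add [yyick,cxv] -> 7 lines: yvu ulodu yyick cxv kyurk ymj pya
Hunk 3: at line 3 remove [cxv] add [zww,umj] -> 8 lines: yvu ulodu yyick zww umj kyurk ymj pya
Hunk 4: at line 1 remove [yyick] add [hfd] -> 8 lines: yvu ulodu hfd zww umj kyurk ymj pya
Hunk 5: at line 3 remove [zww,umj,kyurk] add [lgiji] -> 6 lines: yvu ulodu hfd lgiji ymj pya
Final line 4: lgiji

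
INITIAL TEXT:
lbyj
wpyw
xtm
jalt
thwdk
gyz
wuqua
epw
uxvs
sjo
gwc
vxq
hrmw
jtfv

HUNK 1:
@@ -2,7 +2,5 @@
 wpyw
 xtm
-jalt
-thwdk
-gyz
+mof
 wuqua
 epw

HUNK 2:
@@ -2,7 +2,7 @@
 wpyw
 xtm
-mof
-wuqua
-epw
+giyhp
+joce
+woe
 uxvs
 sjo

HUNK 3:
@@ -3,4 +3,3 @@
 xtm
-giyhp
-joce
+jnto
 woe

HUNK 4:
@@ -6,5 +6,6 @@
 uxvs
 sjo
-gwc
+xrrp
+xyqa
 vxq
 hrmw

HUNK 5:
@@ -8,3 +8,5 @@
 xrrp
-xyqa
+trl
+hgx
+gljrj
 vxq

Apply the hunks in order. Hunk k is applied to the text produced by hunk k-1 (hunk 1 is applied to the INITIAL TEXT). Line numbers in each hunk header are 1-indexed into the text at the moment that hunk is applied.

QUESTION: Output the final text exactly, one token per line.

Hunk 1: at line 2 remove [jalt,thwdk,gyz] add [mof] -> 12 lines: lbyj wpyw xtm mof wuqua epw uxvs sjo gwc vxq hrmw jtfv
Hunk 2: at line 2 remove [mof,wuqua,epw] add [giyhp,joce,woe] -> 12 lines: lbyj wpyw xtm giyhp joce woe uxvs sjo gwc vxq hrmw jtfv
Hunk 3: at line 3 remove [giyhp,joce] add [jnto] -> 11 lines: lbyj wpyw xtm jnto woe uxvs sjo gwc vxq hrmw jtfv
Hunk 4: at line 6 remove [gwc] add [xrrp,xyqa] -> 12 lines: lbyj wpyw xtm jnto woe uxvs sjo xrrp xyqa vxq hrmw jtfv
Hunk 5: at line 8 remove [xyqa] add [trl,hgx,gljrj] -> 14 lines: lbyj wpyw xtm jnto woe uxvs sjo xrrp trl hgx gljrj vxq hrmw jtfv

Answer: lbyj
wpyw
xtm
jnto
woe
uxvs
sjo
xrrp
trl
hgx
gljrj
vxq
hrmw
jtfv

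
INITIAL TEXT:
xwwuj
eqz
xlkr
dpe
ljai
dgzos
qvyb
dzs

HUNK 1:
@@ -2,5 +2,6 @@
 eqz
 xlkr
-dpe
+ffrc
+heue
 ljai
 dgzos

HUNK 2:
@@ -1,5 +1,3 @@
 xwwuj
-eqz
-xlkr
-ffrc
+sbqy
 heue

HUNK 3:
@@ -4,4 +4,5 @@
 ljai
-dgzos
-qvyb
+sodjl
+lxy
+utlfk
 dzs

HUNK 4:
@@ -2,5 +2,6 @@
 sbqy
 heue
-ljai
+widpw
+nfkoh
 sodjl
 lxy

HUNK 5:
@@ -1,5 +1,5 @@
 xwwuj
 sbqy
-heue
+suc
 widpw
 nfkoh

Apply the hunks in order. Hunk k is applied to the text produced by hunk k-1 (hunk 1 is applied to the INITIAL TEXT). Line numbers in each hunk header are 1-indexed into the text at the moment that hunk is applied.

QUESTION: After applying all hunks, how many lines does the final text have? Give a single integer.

Answer: 9

Derivation:
Hunk 1: at line 2 remove [dpe] add [ffrc,heue] -> 9 lines: xwwuj eqz xlkr ffrc heue ljai dgzos qvyb dzs
Hunk 2: at line 1 remove [eqz,xlkr,ffrc] add [sbqy] -> 7 lines: xwwuj sbqy heue ljai dgzos qvyb dzs
Hunk 3: at line 4 remove [dgzos,qvyb] add [sodjl,lxy,utlfk] -> 8 lines: xwwuj sbqy heue ljai sodjl lxy utlfk dzs
Hunk 4: at line 2 remove [ljai] add [widpw,nfkoh] -> 9 lines: xwwuj sbqy heue widpw nfkoh sodjl lxy utlfk dzs
Hunk 5: at line 1 remove [heue] add [suc] -> 9 lines: xwwuj sbqy suc widpw nfkoh sodjl lxy utlfk dzs
Final line count: 9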